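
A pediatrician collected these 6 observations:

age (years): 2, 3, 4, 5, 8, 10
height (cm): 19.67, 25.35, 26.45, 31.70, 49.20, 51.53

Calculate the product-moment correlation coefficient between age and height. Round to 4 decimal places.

n = 6, Σx = 32, Σy = 203.9, Σxy = 1288.59, Σx² = 218, Σy² = 7810.0048
Sxx = Σx² − (Σx)²/n = 218 − 170.666667 = 47.333333
Sxy = Σxy − (Σx)(Σy)/n = 1288.59 − 1087.466667 = 201.123333
Syy = Σy² − (Σy)²/n = 7810.0048 − 6929.201667 = 880.803133
r = Sxy/√(Sxx·Syy) = 201.123333/√(41691.348311) = 201.123333/204.184594 = 0.985007

0.9850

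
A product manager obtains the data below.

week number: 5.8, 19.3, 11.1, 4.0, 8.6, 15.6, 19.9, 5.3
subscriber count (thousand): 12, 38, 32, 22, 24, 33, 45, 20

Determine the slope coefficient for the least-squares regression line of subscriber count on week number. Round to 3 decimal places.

1.545

n = 8, Σx = 89.6, Σy = 226, Σxy = 2968.9, Σx² = 1286.76
Sxx = Σx² − (Σx)²/n = 1286.76 − 1003.52 = 283.24
Sxy = Σxy − (Σx)(Σy)/n = 2968.9 − 2531.2 = 437.7
b = Sxy/Sxx = 437.7/283.24 = 1.545333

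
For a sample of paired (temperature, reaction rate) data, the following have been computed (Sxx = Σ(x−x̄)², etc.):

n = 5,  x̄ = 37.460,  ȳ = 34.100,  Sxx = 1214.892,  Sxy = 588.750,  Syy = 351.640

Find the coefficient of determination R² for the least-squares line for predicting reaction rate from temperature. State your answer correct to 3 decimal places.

0.811

R² = Sxy²/(Sxx·Syy) = (588.75)²/(1214.892·351.64) = 0.811383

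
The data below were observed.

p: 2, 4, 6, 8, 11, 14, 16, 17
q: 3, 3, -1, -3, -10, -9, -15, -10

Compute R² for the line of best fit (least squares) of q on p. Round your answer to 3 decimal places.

0.889

n = 8, Σx = 78, Σy = -42, Σxy = -658, Σx² = 982, Σy² = 534
Sxx = Σx² − (Σx)²/n = 982 − 760.5 = 221.5
Sxy = Σxy − (Σx)(Σy)/n = -658 − (-409.5) = -248.5
Syy = Σy² − (Σy)²/n = 534 − 220.5 = 313.5
R² = Sxy²/(Sxx·Syy) = (-248.5)²/(221.5·313.5) = 0.889286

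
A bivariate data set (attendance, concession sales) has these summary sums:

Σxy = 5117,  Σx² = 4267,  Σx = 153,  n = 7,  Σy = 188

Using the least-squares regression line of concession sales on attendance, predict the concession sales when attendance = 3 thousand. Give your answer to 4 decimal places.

Sxx = Σx² − (Σx)²/n = 4267 − 3344.142857 = 922.857143
Sxy = Σxy − (Σx)(Σy)/n = 5117 − 4109.142857 = 1007.857143
b = Sxy/Sxx = 1007.857143/922.857143 = 1.092105
a = ȳ − b·x̄ = 26.857143 − 1.092105·21.857143 = 2.986842
ŷ(3) = a + b·3 = 2.986842 + 1.092105·3 = 6.263158

6.2632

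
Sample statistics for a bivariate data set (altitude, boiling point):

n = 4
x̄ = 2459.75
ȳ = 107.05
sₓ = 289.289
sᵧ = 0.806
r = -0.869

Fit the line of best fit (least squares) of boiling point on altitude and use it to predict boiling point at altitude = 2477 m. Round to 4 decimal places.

b = r · sᵧ/sₓ = -0.869 · 0.806/289.289 = -0.002421
a = ȳ − b·x̄ = 107.05 − (-0.002421)·2459.75 = 113.005440
ŷ(2477) = a + b·2477 = 113.005440 + (-0.002421)·2477 = 107.008235

107.0082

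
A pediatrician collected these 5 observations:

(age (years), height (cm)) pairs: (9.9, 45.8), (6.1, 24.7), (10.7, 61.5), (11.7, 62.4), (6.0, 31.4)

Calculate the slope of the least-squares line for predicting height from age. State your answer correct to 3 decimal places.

n = 5, Σx = 44.4, Σy = 225.8, Σxy = 2180.62, Σx² = 422.6
Sxx = Σx² − (Σx)²/n = 422.6 − 394.272 = 28.328
Sxy = Σxy − (Σx)(Σy)/n = 2180.62 − 2005.104 = 175.516
b = Sxy/Sxx = 175.516/28.328 = 6.195849

6.196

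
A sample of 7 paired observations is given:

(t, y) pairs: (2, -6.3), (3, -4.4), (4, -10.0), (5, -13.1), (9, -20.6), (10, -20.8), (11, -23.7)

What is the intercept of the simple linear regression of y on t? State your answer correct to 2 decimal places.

-1.17

n = 7, Σx = 44, Σy = -98.9, Σxy = -785.4, Σx² = 356
Sxx = Σx² − (Σx)²/n = 356 − 276.571429 = 79.428571
Sxy = Σxy − (Σx)(Σy)/n = -785.4 − (-621.657143) = -163.742857
b = Sxy/Sxx = -163.742857/79.428571 = -2.061511
a = ȳ − b·x̄ = -14.128571 − (-2.061511)·6.285714 = -1.170504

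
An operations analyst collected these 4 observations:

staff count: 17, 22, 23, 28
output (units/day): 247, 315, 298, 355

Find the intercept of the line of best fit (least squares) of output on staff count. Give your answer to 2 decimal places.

87.79

n = 4, Σx = 90, Σy = 1215, Σxy = 27923, Σx² = 2086
Sxx = Σx² − (Σx)²/n = 2086 − 2025 = 61
Sxy = Σxy − (Σx)(Σy)/n = 27923 − 27337.5 = 585.5
b = Sxy/Sxx = 585.5/61 = 9.598361
a = ȳ − b·x̄ = 303.75 − 9.598361·22.5 = 87.786885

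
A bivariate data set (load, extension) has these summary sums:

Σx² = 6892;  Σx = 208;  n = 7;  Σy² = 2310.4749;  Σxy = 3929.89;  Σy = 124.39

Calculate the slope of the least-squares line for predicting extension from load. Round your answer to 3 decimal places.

0.329

Sxx = Σx² − (Σx)²/n = 6892 − 6180.571429 = 711.428571
Sxy = Σxy − (Σx)(Σy)/n = 3929.89 − 3696.16 = 233.73
b = Sxy/Sxx = 233.73/711.428571 = 0.328536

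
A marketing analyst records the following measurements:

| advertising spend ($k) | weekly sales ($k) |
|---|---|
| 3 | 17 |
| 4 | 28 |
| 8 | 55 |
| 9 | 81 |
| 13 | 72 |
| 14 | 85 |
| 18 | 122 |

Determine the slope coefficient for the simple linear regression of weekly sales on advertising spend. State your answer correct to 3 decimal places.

6.260

n = 7, Σx = 69, Σy = 460, Σxy = 5654, Σx² = 859
Sxx = Σx² − (Σx)²/n = 859 − 680.142857 = 178.857143
Sxy = Σxy − (Σx)(Σy)/n = 5654 − 4534.285714 = 1119.714286
b = Sxy/Sxx = 1119.714286/178.857143 = 6.260383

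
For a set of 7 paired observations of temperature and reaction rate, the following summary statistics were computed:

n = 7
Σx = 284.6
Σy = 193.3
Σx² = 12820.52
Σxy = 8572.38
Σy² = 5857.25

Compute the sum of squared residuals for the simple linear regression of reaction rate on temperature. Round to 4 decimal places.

Sxx = Σx² − (Σx)²/n = 12820.52 − 11571.022857 = 1249.497143
Sxy = Σxy − (Σx)(Σy)/n = 8572.38 − 7859.025714 = 713.354286
Syy = Σy² − (Σy)²/n = 5857.25 − 5337.841429 = 519.408571
b = Sxy/Sxx = 713.354286/1249.497143 = 0.570913
SSE = Syy − b·Sxy = 519.408571 − 0.570913·713.354286 = 112.145266

112.1453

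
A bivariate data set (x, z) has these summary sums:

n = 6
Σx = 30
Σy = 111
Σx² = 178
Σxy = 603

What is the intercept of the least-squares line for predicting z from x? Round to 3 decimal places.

9.929

Sxx = Σx² − (Σx)²/n = 178 − 150 = 28
Sxy = Σxy − (Σx)(Σy)/n = 603 − 555 = 48
b = Sxy/Sxx = 48/28 = 1.714286
a = ȳ − b·x̄ = 18.5 − 1.714286·5 = 9.928571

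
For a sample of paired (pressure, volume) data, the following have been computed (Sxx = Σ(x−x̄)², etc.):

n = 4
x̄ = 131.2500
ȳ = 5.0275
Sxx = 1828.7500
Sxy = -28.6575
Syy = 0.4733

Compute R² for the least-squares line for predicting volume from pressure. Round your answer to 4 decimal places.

0.9488

R² = Sxy²/(Sxx·Syy) = (-28.6575)²/(1828.75·0.4733) = 0.948824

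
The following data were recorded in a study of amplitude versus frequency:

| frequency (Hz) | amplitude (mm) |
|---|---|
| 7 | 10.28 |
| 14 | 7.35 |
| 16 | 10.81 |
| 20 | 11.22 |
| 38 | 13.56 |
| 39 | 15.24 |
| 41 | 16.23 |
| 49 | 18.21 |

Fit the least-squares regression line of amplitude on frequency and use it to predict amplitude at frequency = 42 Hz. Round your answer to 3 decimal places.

n = 8, Σx = 224, Σy = 102.9, Σxy = 3239.58, Σx² = 7948
Sxx = Σx² − (Σx)²/n = 7948 − 6272 = 1676
Sxy = Σxy − (Σx)(Σy)/n = 3239.58 − 2881.2 = 358.38
b = Sxy/Sxx = 358.38/1676 = 0.213831
a = ȳ − b·x̄ = 12.8625 − 0.213831·28 = 6.875245
ŷ(42) = a + b·42 = 6.875245 + 0.213831·42 = 15.856128

15.856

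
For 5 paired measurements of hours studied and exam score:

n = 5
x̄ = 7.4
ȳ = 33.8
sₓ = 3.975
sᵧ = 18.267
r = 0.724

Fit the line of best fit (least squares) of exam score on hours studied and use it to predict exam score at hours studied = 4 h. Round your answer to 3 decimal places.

b = r · sᵧ/sₓ = 0.724 · 18.267/3.975 = 3.327122
a = ȳ − b·x̄ = 33.8 − 3.327122·7.4 = 9.179301
ŷ(4) = a + b·4 = 9.179301 + 3.327122·4 = 22.487787

22.488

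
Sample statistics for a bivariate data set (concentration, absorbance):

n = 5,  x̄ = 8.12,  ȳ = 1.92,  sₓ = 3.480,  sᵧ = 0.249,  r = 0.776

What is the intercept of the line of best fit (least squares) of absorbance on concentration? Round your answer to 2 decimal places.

1.47

b = r · sᵧ/sₓ = 0.776 · 0.249/3.48 = 0.055524
a = ȳ − b·x̄ = 1.92 − 0.055524·8.12 = 1.469144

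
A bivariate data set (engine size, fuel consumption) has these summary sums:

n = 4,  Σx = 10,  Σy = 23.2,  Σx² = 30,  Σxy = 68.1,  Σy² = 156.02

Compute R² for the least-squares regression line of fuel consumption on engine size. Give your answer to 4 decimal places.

0.9507

Sxx = Σx² − (Σx)²/n = 30 − 25 = 5
Sxy = Σxy − (Σx)(Σy)/n = 68.1 − 58 = 10.1
Syy = Σy² − (Σy)²/n = 156.02 − 134.56 = 21.46
R² = Sxy²/(Sxx·Syy) = (10.1)²/(5·21.46) = 0.950699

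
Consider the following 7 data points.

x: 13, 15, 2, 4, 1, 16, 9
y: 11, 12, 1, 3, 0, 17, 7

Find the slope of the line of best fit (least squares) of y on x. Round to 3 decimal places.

n = 7, Σx = 60, Σy = 51, Σxy = 672, Σx² = 752
Sxx = Σx² − (Σx)²/n = 752 − 514.285714 = 237.714286
Sxy = Σxy − (Σx)(Σy)/n = 672 − 437.142857 = 234.857143
b = Sxy/Sxx = 234.857143/237.714286 = 0.987981

0.988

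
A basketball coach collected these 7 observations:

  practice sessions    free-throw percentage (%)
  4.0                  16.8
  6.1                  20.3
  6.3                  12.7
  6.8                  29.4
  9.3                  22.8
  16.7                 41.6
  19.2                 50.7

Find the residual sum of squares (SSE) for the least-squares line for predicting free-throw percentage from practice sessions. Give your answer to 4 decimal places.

n = 7, Σx = 68.4, Σy = 194.3, Σxy = 2351.16, Σx² = 873.16, Σy² = 6540.87
Sxx = Σx² − (Σx)²/n = 873.16 − 668.365714 = 204.794286
Sxy = Σxy − (Σx)(Σy)/n = 2351.16 − 1898.588571 = 452.571429
Syy = Σy² − (Σy)²/n = 6540.87 − 5393.212857 = 1147.657143
b = Sxy/Sxx = 452.571429/204.794286 = 2.209883
SSE = Syy − b·Sxy = 1147.657143 − 2.209883·452.571429 = 147.527197

147.5272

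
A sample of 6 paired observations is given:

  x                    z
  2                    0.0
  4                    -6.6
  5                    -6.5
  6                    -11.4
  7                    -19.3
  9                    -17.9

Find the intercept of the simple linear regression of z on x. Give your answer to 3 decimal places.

5.406

n = 6, Σx = 33, Σy = -61.7, Σxy = -423.5, Σx² = 211
Sxx = Σx² − (Σx)²/n = 211 − 181.5 = 29.5
Sxy = Σxy − (Σx)(Σy)/n = -423.5 − (-339.35) = -84.15
b = Sxy/Sxx = -84.15/29.5 = -2.852542
a = ȳ − b·x̄ = -10.283333 − (-2.852542)·5.5 = 5.405650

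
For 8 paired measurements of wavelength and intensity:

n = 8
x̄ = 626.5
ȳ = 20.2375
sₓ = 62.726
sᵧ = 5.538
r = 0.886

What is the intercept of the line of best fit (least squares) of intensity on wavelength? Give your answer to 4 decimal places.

b = r · sᵧ/sₓ = 0.886 · 5.538/62.726 = 0.078224
a = ȳ − b·x̄ = 20.2375 − 0.078224·626.5 = -28.769730

-28.7697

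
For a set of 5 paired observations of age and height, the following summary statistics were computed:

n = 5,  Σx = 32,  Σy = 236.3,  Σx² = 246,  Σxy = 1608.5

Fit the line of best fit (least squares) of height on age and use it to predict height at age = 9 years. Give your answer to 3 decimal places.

Sxx = Σx² − (Σx)²/n = 246 − 204.8 = 41.2
Sxy = Σxy − (Σx)(Σy)/n = 1608.5 − 1512.32 = 96.18
b = Sxy/Sxx = 96.18/41.2 = 2.334466
a = ȳ − b·x̄ = 47.26 − 2.334466·6.4 = 32.319417
ŷ(9) = a + b·9 = 32.319417 + 2.334466·9 = 53.329612

53.330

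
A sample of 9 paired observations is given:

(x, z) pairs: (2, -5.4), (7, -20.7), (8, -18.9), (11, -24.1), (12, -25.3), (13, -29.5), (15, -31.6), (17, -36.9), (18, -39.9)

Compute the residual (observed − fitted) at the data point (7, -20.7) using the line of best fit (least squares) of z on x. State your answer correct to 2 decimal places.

-3.77

n = 9, Σx = 103, Σy = -232.3, Σxy = -3078.6, Σx² = 1389
Sxx = Σx² − (Σx)²/n = 1389 − 1178.777778 = 210.222222
Sxy = Σxy − (Σx)(Σy)/n = -3078.6 − (-2658.544444) = -420.055556
b = Sxy/Sxx = -420.055556/210.222222 = -1.998150
a = ȳ − b·x̄ = -25.811111 − (-1.998150)·11.444444 = -2.943393
ŷ(7) = -2.943393 + (-1.998150)·7 = -16.930444
residual = y − ŷ = -20.7 − (-16.930444) = -3.769556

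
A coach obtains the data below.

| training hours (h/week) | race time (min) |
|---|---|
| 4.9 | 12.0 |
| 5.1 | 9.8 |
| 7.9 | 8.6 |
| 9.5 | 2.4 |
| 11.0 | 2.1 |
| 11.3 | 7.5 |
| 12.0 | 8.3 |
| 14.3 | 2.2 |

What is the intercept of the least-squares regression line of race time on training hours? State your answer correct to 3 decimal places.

14.436

n = 8, Σx = 76, Σy = 52.9, Σxy = 438.43, Σx² = 799.86
Sxx = Σx² − (Σx)²/n = 799.86 − 722 = 77.86
Sxy = Σxy − (Σx)(Σy)/n = 438.43 − 502.55 = -64.12
b = Sxy/Sxx = -64.12/77.86 = -0.823529
a = ȳ − b·x̄ = 6.6125 − (-0.823529)·9.5 = 14.436029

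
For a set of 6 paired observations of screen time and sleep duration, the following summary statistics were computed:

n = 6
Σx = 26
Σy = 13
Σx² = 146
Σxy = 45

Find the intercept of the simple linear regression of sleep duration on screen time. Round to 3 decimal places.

3.640

Sxx = Σx² − (Σx)²/n = 146 − 112.666667 = 33.333333
Sxy = Σxy − (Σx)(Σy)/n = 45 − 56.333333 = -11.333333
b = Sxy/Sxx = -11.333333/33.333333 = -0.34
a = ȳ − b·x̄ = 2.166667 − (-0.34)·4.333333 = 3.64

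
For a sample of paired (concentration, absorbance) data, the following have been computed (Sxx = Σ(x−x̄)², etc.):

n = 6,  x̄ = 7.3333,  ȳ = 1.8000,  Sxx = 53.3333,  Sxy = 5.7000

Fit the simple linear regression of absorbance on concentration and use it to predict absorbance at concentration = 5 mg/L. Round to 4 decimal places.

1.5506

b = Sxy/Sxx = 5.7/53.3333 = 0.106875
a = ȳ − b·x̄ = 1.8 − 0.106875·7.3333 = 1.016253
ŷ(5) = a + b·5 = 1.016253 + 0.106875·5 = 1.550628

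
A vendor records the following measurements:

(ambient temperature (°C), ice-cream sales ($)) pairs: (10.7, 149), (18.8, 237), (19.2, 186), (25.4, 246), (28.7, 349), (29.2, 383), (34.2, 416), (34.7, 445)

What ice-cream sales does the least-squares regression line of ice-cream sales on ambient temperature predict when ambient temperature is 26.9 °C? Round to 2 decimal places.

324.12

n = 8, Σx = 200.9, Σy = 2411, Σxy = 66738.1, Σx² = 5531.79
Sxx = Σx² − (Σx)²/n = 5531.79 − 5045.10125 = 486.68875
Sxy = Σxy − (Σx)(Σy)/n = 66738.1 − 60546.2375 = 6191.8625
b = Sxy/Sxx = 6191.8625/486.68875 = 12.722428
a = ȳ − b·x̄ = 301.375 − 12.722428·25.1125 = -18.116969
ŷ(26.9) = a + b·26.9 = -18.116969 + 12.722428·26.9 = 324.116340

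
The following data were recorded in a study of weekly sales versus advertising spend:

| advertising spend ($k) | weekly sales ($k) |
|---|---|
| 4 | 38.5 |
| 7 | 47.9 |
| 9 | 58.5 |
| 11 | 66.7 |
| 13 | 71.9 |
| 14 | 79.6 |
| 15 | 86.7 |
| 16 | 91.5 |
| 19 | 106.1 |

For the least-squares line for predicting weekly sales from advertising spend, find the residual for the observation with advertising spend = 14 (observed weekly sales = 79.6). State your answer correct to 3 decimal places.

-1.437

n = 9, Σx = 108, Σy = 647.4, Σxy = 8579, Σx² = 1474
Sxx = Σx² − (Σx)²/n = 1474 − 1296 = 178
Sxy = Σxy − (Σx)(Σy)/n = 8579 − 7768.8 = 810.2
b = Sxy/Sxx = 810.2/178 = 4.551685
a = ȳ − b·x̄ = 71.933333 − 4.551685·12 = 17.313109
ŷ(14) = 17.313109 + 4.551685·14 = 81.036704
residual = y − ŷ = 79.6 − 81.036704 = -1.436704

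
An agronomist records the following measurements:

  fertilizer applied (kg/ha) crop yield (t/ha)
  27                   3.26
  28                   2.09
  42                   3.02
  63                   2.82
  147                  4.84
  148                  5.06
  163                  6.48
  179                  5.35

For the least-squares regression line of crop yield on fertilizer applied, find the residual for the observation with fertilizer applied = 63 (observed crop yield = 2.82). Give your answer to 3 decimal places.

n = 8, Σx = 797, Σy = 32.92, Σxy = 3925.29, Σx² = 109369
Sxx = Σx² − (Σx)²/n = 109369 − 79401.125 = 29967.875
Sxy = Σxy − (Σx)(Σy)/n = 3925.29 − 3279.655 = 645.635
b = Sxy/Sxx = 645.635/29967.875 = 0.021544
a = ȳ − b·x̄ = 4.115 − 0.021544·99.625 = 1.968655
ŷ(63) = 1.968655 + 0.021544·63 = 3.325942
residual = y − ŷ = 2.82 − 3.325942 = -0.505942

-0.506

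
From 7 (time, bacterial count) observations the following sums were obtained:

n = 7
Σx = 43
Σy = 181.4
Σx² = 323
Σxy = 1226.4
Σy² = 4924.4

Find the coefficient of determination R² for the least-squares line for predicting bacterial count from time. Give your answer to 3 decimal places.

Sxx = Σx² − (Σx)²/n = 323 − 264.142857 = 58.857143
Sxy = Σxy − (Σx)(Σy)/n = 1226.4 − 1114.314286 = 112.085714
Syy = Σy² − (Σy)²/n = 4924.4 − 4700.851429 = 223.548571
R² = Sxy²/(Sxx·Syy) = (112.085714)²/(58.857143·223.548571) = 0.954837

0.955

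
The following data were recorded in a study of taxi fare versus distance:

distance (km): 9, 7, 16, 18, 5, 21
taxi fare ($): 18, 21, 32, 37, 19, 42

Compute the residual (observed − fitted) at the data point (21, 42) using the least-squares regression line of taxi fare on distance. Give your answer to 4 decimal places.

n = 6, Σx = 76, Σy = 169, Σxy = 2464, Σx² = 1176
Sxx = Σx² − (Σx)²/n = 1176 − 962.666667 = 213.333333
Sxy = Σxy − (Σx)(Σy)/n = 2464 − 2140.666667 = 323.333333
b = Sxy/Sxx = 323.333333/213.333333 = 1.515625
a = ȳ − b·x̄ = 28.166667 − 1.515625·12.666667 = 8.96875
ŷ(21) = 8.96875 + 1.515625·21 = 40.796875
residual = y − ŷ = 42 − 40.796875 = 1.203125

1.2031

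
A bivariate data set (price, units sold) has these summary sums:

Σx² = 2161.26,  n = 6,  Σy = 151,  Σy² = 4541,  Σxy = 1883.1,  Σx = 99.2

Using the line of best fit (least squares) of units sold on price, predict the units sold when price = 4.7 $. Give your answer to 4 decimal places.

39.0953

Sxx = Σx² − (Σx)²/n = 2161.26 − 1640.106667 = 521.153333
Sxy = Σxy − (Σx)(Σy)/n = 1883.1 − 2496.533333 = -613.433333
b = Sxy/Sxx = -613.433333/521.153333 = -1.177069
a = ȳ − b·x̄ = 25.166667 − (-1.177069)·16.533333 = 44.627538
ŷ(4.7) = a + b·4.7 = 44.627538 + (-1.177069)·4.7 = 39.095314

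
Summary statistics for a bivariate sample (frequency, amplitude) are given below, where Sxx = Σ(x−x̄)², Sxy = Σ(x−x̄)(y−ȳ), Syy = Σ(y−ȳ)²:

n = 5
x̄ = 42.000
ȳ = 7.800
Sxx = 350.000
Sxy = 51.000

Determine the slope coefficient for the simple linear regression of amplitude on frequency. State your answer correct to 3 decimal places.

0.146

b = Sxy/Sxx = 51/350 = 0.145714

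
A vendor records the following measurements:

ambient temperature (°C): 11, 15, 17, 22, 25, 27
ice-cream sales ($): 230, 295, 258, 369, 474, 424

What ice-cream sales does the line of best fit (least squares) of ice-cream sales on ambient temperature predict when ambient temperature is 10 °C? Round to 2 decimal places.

203.66

n = 6, Σx = 117, Σy = 2050, Σxy = 42757, Σx² = 2473
Sxx = Σx² − (Σx)²/n = 2473 − 2281.5 = 191.5
Sxy = Σxy − (Σx)(Σy)/n = 42757 − 39975 = 2782
b = Sxy/Sxx = 2782/191.5 = 14.527415
a = ȳ − b·x̄ = 341.666667 − 14.527415·19.5 = 58.382071
ŷ(10) = a + b·10 = 58.382071 + 14.527415·10 = 203.656223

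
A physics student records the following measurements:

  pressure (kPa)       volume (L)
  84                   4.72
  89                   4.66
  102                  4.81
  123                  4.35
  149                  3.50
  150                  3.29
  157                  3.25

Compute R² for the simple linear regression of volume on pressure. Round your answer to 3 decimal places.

0.912

n = 7, Σx = 854, Σy = 28.58, Σxy = 3362.14, Σx² = 109860, Σy² = 119.6892
Sxx = Σx² − (Σx)²/n = 109860 − 104188 = 5672
Sxy = Σxy − (Σx)(Σy)/n = 3362.14 − 3486.76 = -124.62
Syy = Σy² − (Σy)²/n = 119.6892 − 116.688057 = 3.001143
R² = Sxy²/(Sxx·Syy) = (-124.62)²/(5672·3.001143) = 0.912331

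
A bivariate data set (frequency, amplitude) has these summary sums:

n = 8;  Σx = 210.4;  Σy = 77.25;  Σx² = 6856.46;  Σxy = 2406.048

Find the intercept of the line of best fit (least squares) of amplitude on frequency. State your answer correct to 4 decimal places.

Sxx = Σx² − (Σx)²/n = 6856.46 − 5533.52 = 1322.94
Sxy = Σxy − (Σx)(Σy)/n = 2406.048 − 2031.675 = 374.373
b = Sxy/Sxx = 374.373/1322.94 = 0.282986
a = ȳ − b·x̄ = 9.65625 − 0.282986·26.3 = 2.213728

2.2137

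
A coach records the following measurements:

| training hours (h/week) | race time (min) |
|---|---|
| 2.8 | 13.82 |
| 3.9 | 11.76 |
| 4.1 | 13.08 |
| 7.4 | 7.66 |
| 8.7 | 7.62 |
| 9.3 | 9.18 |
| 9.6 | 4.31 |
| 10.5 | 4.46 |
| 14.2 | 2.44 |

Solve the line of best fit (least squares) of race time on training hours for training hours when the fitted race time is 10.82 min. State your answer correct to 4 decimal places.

n = 9, Σx = 70.5, Σy = 74.33, Σxy = 469.394, Σx² = 660.85
Sxx = Σx² − (Σx)²/n = 660.85 − 552.25 = 108.6
Sxy = Σxy − (Σx)(Σy)/n = 469.394 − 582.251667 = -112.857667
b = Sxy/Sxx = -112.857667/108.6 = -1.039205
a = ȳ − b·x̄ = 8.258889 − (-1.039205)·7.833333 = 16.399328
Set a + b·x = 10.82: x = (10.82 − 16.399328) / (-1.039205) = 5.368843

5.3688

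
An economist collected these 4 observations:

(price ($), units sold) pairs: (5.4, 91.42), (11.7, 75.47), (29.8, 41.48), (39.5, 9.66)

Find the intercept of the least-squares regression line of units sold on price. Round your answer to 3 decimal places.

104.028

n = 4, Σx = 86.4, Σy = 218.03, Σxy = 2994.341, Σx² = 2614.34
Sxx = Σx² − (Σx)²/n = 2614.34 − 1866.24 = 748.1
Sxy = Σxy − (Σx)(Σy)/n = 2994.341 − 4709.448 = -1715.107
b = Sxy/Sxx = -1715.107/748.1 = -2.292617
a = ȳ − b·x̄ = 54.5075 − (-2.292617)·21.6 = 104.028034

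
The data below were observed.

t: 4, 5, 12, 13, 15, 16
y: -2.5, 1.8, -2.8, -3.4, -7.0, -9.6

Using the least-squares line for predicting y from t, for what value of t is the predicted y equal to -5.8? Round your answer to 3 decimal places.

13.809

n = 6, Σx = 65, Σy = -23.5, Σxy = -337.4, Σx² = 835
Sxx = Σx² − (Σx)²/n = 835 − 704.166667 = 130.833333
Sxy = Σxy − (Σx)(Σy)/n = -337.4 − (-254.583333) = -82.816667
b = Sxy/Sxx = -82.816667/130.833333 = -0.632994
a = ȳ − b·x̄ = -3.916667 − (-0.632994)·10.833333 = 2.940764
Set a + b·x = -5.8: x = (-5.8 − 2.940764) / (-0.632994) = 13.808613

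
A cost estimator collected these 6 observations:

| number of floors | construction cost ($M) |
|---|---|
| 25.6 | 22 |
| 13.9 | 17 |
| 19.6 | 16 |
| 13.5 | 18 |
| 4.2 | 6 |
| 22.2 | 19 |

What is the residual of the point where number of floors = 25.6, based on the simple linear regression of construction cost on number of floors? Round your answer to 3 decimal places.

-0.134

n = 6, Σx = 99, Σy = 98, Σxy = 1803.1, Σx² = 1925.46
Sxx = Σx² − (Σx)²/n = 1925.46 − 1633.5 = 291.96
Sxy = Σxy − (Σx)(Σy)/n = 1803.1 − 1617 = 186.1
b = Sxy/Sxx = 186.1/291.96 = 0.637416
a = ȳ − b·x̄ = 16.333333 − 0.637416·16.5 = 5.815968
ŷ(25.6) = 5.815968 + 0.637416·25.6 = 22.133820
residual = y − ŷ = 22 − 22.133820 = -0.133820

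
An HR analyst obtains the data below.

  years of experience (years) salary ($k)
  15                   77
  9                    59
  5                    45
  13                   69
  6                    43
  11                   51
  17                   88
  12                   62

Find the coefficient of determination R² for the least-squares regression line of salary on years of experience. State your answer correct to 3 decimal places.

n = 8, Σx = 88, Σy = 494, Σxy = 5867, Σx² = 1090, Σy² = 32234
Sxx = Σx² − (Σx)²/n = 1090 − 968 = 122
Sxy = Σxy − (Σx)(Σy)/n = 5867 − 5434 = 433
Syy = Σy² − (Σy)²/n = 32234 − 30504.5 = 1729.5
R² = Sxy²/(Sxx·Syy) = (433)²/(122·1729.5) = 0.888578

0.889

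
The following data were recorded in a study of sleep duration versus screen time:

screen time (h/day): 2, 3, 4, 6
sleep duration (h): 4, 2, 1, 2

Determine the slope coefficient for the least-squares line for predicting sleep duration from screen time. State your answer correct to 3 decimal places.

n = 4, Σx = 15, Σy = 9, Σxy = 30, Σx² = 65
Sxx = Σx² − (Σx)²/n = 65 − 56.25 = 8.75
Sxy = Σxy − (Σx)(Σy)/n = 30 − 33.75 = -3.75
b = Sxy/Sxx = -3.75/8.75 = -0.428571

-0.429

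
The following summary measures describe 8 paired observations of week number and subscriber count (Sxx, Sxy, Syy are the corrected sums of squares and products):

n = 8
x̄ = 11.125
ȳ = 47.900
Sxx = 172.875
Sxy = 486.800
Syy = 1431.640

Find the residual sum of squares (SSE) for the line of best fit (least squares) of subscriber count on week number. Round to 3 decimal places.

b = Sxy/Sxx = 486.8/172.875 = 2.815907
SSE = Syy − b·Sxy = 1431.64 − 2.815907·486.8 = 60.856255

60.856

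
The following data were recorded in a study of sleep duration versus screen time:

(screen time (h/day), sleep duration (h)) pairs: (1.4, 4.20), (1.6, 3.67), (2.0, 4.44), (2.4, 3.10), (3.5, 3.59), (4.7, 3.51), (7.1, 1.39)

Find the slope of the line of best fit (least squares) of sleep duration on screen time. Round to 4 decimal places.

n = 7, Σx = 22.7, Σy = 23.9, Σxy = 67.003, Σx² = 99.03
Sxx = Σx² − (Σx)²/n = 99.03 − 73.612857 = 25.417143
Sxy = Σxy − (Σx)(Σy)/n = 67.003 − 77.504286 = -10.501286
b = Sxy/Sxx = -10.501286/25.417143 = -0.413158

-0.4132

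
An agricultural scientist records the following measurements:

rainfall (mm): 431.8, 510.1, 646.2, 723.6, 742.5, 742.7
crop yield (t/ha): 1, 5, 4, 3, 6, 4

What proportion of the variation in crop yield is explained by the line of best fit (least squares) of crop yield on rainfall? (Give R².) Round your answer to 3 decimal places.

n = 6, Σx = 3796.9, Σy = 23, Σxy = 15163.7, Σx² = 2490734.19, Σy² = 103
Sxx = Σx² − (Σx)²/n = 2490734.19 − 2402741.601667 = 87992.588333
Sxy = Σxy − (Σx)(Σy)/n = 15163.7 − 14554.783333 = 608.916667
Syy = Σy² − (Σy)²/n = 103 − 88.166667 = 14.833333
R² = Sxy²/(Sxx·Syy) = (608.916667)²/(87992.588333·14.833333) = 0.284074

0.284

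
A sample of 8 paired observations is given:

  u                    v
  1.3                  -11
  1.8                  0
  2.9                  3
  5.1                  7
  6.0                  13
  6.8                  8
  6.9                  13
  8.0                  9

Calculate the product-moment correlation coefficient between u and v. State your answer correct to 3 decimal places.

0.855

n = 8, Σx = 38.8, Σy = 42, Σxy = 324.2, Σx² = 233.2, Σy² = 662
Sxx = Σx² − (Σx)²/n = 233.2 − 188.18 = 45.02
Sxy = Σxy − (Σx)(Σy)/n = 324.2 − 203.7 = 120.5
Syy = Σy² − (Σy)²/n = 662 − 220.5 = 441.5
r = Sxy/√(Sxx·Syy) = 120.5/√(19876.33) = 120.5/140.983439 = 0.854710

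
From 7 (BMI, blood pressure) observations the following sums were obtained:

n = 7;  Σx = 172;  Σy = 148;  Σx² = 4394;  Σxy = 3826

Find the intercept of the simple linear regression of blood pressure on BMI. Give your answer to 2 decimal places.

-6.61

Sxx = Σx² − (Σx)²/n = 4394 − 4226.285714 = 167.714286
Sxy = Σxy − (Σx)(Σy)/n = 3826 − 3636.571429 = 189.428571
b = Sxy/Sxx = 189.428571/167.714286 = 1.129472
a = ȳ − b·x̄ = 21.142857 − 1.129472·24.571429 = -6.609881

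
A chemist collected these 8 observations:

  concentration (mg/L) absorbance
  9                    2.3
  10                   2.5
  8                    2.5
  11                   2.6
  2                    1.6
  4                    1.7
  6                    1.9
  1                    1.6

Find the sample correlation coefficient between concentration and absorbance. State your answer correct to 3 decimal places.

0.958

n = 8, Σx = 51, Σy = 16.7, Σxy = 117.3, Σx² = 423, Σy² = 36.17
Sxx = Σx² − (Σx)²/n = 423 − 325.125 = 97.875
Sxy = Σxy − (Σx)(Σy)/n = 117.3 − 106.4625 = 10.8375
Syy = Σy² − (Σy)²/n = 36.17 − 34.86125 = 1.30875
r = Sxy/√(Sxx·Syy) = 10.8375/√(128.093906) = 10.8375/11.317858 = 0.957558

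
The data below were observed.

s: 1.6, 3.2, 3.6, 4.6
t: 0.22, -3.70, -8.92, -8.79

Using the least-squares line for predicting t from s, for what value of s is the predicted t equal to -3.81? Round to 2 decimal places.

2.79

n = 4, Σx = 13, Σy = -21.19, Σxy = -84.034, Σx² = 46.92
Sxx = Σx² − (Σx)²/n = 46.92 − 42.25 = 4.67
Sxy = Σxy − (Σx)(Σy)/n = -84.034 − (-68.8675) = -15.1665
b = Sxy/Sxx = -15.1665/4.67 = -3.247645
a = ȳ − b·x̄ = -5.2975 − (-3.247645)·3.25 = 5.257345
Set a + b·x = -3.81: x = (-3.81 − 5.257345) / (-3.247645) = 2.791976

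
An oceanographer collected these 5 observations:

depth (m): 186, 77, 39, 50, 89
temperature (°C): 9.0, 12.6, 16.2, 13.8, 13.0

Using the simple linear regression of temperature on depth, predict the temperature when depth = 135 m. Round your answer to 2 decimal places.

10.94

n = 5, Σx = 441, Σy = 64.6, Σxy = 5123, Σx² = 52467
Sxx = Σx² − (Σx)²/n = 52467 − 38896.2 = 13570.8
Sxy = Σxy − (Σx)(Σy)/n = 5123 − 5697.72 = -574.72
b = Sxy/Sxx = -574.72/13570.8 = -0.042350
a = ȳ − b·x̄ = 12.92 − (-0.042350)·88.2 = 16.655248
ŷ(135) = a + b·135 = 16.655248 + (-0.042350)·135 = 10.938032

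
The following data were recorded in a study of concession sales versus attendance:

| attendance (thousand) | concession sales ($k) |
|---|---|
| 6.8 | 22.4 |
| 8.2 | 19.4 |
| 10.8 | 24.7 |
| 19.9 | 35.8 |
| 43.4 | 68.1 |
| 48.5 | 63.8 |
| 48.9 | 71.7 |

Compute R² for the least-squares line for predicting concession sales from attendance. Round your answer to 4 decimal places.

n = 7, Σx = 186.5, Σy = 305.9, Σxy = 10846.55, Σx² = 7253.15, Σy² = 16618.79
Sxx = Σx² − (Σx)²/n = 7253.15 − 4968.892857 = 2284.257143
Sxy = Σxy − (Σx)(Σy)/n = 10846.55 − 8150.05 = 2696.5
Syy = Σy² − (Σy)²/n = 16618.79 − 13367.83 = 3250.96
R² = Sxy²/(Sxx·Syy) = (2696.5)²/(2284.257143·3250.96) = 0.979139

0.9791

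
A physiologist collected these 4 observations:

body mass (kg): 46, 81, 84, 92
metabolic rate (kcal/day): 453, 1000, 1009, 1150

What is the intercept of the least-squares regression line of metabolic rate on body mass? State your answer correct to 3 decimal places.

-240.172

n = 4, Σx = 303, Σy = 3612, Σxy = 292394, Σx² = 24197
Sxx = Σx² − (Σx)²/n = 24197 − 22952.25 = 1244.75
Sxy = Σxy − (Σx)(Σy)/n = 292394 − 273609 = 18785
b = Sxy/Sxx = 18785/1244.75 = 15.091384
a = ȳ − b·x̄ = 903 − 15.091384·75.75 = -240.172324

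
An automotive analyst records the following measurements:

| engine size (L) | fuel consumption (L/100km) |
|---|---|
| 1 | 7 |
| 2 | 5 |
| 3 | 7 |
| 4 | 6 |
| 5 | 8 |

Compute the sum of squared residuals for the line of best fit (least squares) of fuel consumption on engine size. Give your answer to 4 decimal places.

4.3000

n = 5, Σx = 15, Σy = 33, Σxy = 102, Σx² = 55, Σy² = 223
Sxx = Σx² − (Σx)²/n = 55 − 45 = 10
Sxy = Σxy − (Σx)(Σy)/n = 102 − 99 = 3
Syy = Σy² − (Σy)²/n = 223 − 217.8 = 5.2
b = Sxy/Sxx = 3/10 = 0.3
SSE = Syy − b·Sxy = 5.2 − 0.3·3 = 4.3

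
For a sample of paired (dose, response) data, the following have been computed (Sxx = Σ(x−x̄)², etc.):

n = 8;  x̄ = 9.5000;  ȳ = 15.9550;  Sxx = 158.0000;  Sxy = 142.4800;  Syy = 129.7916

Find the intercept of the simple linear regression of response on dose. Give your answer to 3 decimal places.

7.388

b = Sxy/Sxx = 142.48/158 = 0.901772
a = ȳ − b·x̄ = 15.955 − 0.901772·9.5 = 7.388165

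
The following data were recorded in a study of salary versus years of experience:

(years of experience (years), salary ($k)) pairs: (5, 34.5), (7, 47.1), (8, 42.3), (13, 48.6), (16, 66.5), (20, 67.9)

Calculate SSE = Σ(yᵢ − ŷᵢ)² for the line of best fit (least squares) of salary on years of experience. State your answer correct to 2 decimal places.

108.43

n = 6, Σx = 69, Σy = 306.9, Σxy = 3894.4, Σx² = 963, Σy² = 16592.57
Sxx = Σx² − (Σx)²/n = 963 − 793.5 = 169.5
Sxy = Σxy − (Σx)(Σy)/n = 3894.4 − 3529.35 = 365.05
Syy = Σy² − (Σy)²/n = 16592.57 − 15697.935 = 894.635
b = Sxy/Sxx = 365.05/169.5 = 2.153687
SSE = Syy − b·Sxy = 894.635 − 2.153687·365.05 = 108.431445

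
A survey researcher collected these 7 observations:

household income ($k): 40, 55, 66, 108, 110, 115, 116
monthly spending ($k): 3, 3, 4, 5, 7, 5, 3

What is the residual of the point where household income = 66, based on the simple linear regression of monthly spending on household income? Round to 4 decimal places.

n = 7, Σx = 610, Σy = 30, Σxy = 2782, Σx² = 59426
Sxx = Σx² − (Σx)²/n = 59426 − 53157.142857 = 6268.857143
Sxy = Σxy − (Σx)(Σy)/n = 2782 − 2614.285714 = 167.714286
b = Sxy/Sxx = 167.714286/6268.857143 = 0.026754
a = ȳ − b·x̄ = 4.285714 − 0.026754·87.142857 = 1.954332
ŷ(66) = 1.954332 + 0.026754·66 = 3.720067
residual = y − ŷ = 4 − 3.720067 = 0.279933

0.2799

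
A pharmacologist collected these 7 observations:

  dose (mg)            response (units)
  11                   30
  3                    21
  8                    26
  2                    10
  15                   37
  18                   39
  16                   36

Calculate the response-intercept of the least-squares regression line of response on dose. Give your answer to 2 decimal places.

n = 7, Σx = 73, Σy = 199, Σxy = 2454, Σx² = 1003
Sxx = Σx² − (Σx)²/n = 1003 − 761.285714 = 241.714286
Sxy = Σxy − (Σx)(Σy)/n = 2454 − 2075.285714 = 378.714286
b = Sxy/Sxx = 378.714286/241.714286 = 1.566785
a = ȳ − b·x̄ = 28.428571 − 1.566785·10.428571 = 12.089243

12.09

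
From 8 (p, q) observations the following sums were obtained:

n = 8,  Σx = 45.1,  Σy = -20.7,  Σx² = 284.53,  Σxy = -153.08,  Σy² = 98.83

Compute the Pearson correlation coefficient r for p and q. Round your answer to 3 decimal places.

-0.983

Sxx = Σx² − (Σx)²/n = 284.53 − 254.25125 = 30.27875
Sxy = Σxy − (Σx)(Σy)/n = -153.08 − (-116.69625) = -36.38375
Syy = Σy² − (Σy)²/n = 98.83 − 53.56125 = 45.26875
r = Sxy/√(Sxx·Syy) = -36.38375/√(1370.681164) = -36.38375/37.022711 = -0.982741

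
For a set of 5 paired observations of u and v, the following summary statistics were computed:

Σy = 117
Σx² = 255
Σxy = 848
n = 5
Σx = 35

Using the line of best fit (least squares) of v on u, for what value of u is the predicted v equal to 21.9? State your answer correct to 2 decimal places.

Sxx = Σx² − (Σx)²/n = 255 − 245 = 10
Sxy = Σxy − (Σx)(Σy)/n = 848 − 819 = 29
b = Sxy/Sxx = 29/10 = 2.9
a = ȳ − b·x̄ = 23.4 − 2.9·7 = 3.1
Set a + b·x = 21.9: x = (21.9 − 3.1) / 2.9 = 6.482759

6.48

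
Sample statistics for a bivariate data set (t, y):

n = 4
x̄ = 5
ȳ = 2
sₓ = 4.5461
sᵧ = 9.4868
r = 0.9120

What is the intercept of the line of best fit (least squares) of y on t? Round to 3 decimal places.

-7.516

b = r · sᵧ/sₓ = 0.912 · 9.4868/4.5461 = 1.903161
a = ȳ − b·x̄ = 2 − 1.903161·5 = -7.515807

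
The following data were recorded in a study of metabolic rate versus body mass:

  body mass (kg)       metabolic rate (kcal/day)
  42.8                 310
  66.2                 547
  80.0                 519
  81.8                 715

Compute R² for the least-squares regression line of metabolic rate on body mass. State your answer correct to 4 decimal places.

0.7800

n = 4, Σx = 270.8, Σy = 2091, Σxy = 149486.4, Σx² = 19305.52, Σy² = 1175895
Sxx = Σx² − (Σx)²/n = 19305.52 − 18333.16 = 972.36
Sxy = Σxy − (Σx)(Σy)/n = 149486.4 − 141560.7 = 7925.7
Syy = Σy² − (Σy)²/n = 1175895 − 1093070.25 = 82824.75
R² = Sxy²/(Sxx·Syy) = (7925.7)²/(972.36·82824.75) = 0.779988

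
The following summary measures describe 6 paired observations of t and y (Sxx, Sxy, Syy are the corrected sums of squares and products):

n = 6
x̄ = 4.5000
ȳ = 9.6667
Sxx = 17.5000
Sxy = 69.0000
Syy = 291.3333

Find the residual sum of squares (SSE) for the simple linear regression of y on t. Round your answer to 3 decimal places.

19.276

b = Sxy/Sxx = 69/17.5 = 3.942857
SSE = Syy − b·Sxy = 291.3333 − 3.942857·69 = 19.276157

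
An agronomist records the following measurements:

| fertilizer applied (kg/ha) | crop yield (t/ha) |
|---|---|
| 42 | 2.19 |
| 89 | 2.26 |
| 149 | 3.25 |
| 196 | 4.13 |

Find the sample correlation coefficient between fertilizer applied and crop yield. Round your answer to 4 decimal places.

0.9623

n = 4, Σx = 476, Σy = 11.83, Σxy = 1586.85, Σx² = 70302, Σy² = 37.5231
Sxx = Σx² − (Σx)²/n = 70302 − 56644 = 13658
Sxy = Σxy − (Σx)(Σy)/n = 1586.85 − 1407.77 = 179.08
Syy = Σy² − (Σy)²/n = 37.5231 − 34.987225 = 2.535875
r = Sxy/√(Sxx·Syy) = 179.08/√(34634.98075) = 179.08/186.104757 = 0.962254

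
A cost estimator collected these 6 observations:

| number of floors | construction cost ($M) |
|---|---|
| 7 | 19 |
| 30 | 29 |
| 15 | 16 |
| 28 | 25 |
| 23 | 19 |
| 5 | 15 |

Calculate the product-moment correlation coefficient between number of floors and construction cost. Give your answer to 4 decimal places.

0.8326

n = 6, Σx = 108, Σy = 123, Σxy = 2455, Σx² = 2512, Σy² = 2669
Sxx = Σx² − (Σx)²/n = 2512 − 1944 = 568
Sxy = Σxy − (Σx)(Σy)/n = 2455 − 2214 = 241
Syy = Σy² − (Σy)²/n = 2669 − 2521.5 = 147.5
r = Sxy/√(Sxx·Syy) = 241/√(83780) = 241/289.447750 = 0.832620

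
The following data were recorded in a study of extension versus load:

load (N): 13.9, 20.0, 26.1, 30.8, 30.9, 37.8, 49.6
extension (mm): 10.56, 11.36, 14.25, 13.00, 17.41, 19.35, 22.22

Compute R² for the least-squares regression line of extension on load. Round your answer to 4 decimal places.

n = 7, Σx = 209.1, Σy = 108.15, Σxy = 3517.82, Σx² = 7066.87, Σy² = 1783.8847
Sxx = Σx² − (Σx)²/n = 7066.87 − 6246.115714 = 820.754286
Sxy = Σxy − (Σx)(Σy)/n = 3517.82 − 3230.595 = 287.225
Syy = Σy² − (Σy)²/n = 1783.8847 − 1670.9175 = 112.9672
R² = Sxy²/(Sxx·Syy) = (287.225)²/(820.754286·112.9672) = 0.889772

0.8898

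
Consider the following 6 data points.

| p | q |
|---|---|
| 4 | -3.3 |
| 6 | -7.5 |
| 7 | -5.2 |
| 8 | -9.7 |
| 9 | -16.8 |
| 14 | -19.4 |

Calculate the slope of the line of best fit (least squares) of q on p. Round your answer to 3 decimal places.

n = 6, Σx = 48, Σy = -61.9, Σxy = -595, Σx² = 442
Sxx = Σx² − (Σx)²/n = 442 − 384 = 58
Sxy = Σxy − (Σx)(Σy)/n = -595 − (-495.2) = -99.8
b = Sxy/Sxx = -99.8/58 = -1.720690

-1.721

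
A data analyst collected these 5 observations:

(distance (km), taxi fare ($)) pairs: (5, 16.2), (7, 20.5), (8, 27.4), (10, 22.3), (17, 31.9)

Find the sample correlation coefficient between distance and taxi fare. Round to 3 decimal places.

n = 5, Σx = 47, Σy = 118.3, Σxy = 1209, Σx² = 527, Σy² = 2948.35
Sxx = Σx² − (Σx)²/n = 527 − 441.8 = 85.2
Sxy = Σxy − (Σx)(Σy)/n = 1209 − 1112.02 = 96.98
Syy = Σy² − (Σy)²/n = 2948.35 − 2798.978 = 149.372
r = Sxy/√(Sxx·Syy) = 96.98/√(12726.4944) = 96.98/112.811765 = 0.859662

0.860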